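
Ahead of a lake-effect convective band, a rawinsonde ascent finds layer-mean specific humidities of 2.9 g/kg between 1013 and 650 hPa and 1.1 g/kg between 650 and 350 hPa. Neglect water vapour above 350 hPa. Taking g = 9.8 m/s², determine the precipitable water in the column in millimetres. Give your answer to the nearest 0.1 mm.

Precipitable water is the column-integrated vapour mass per unit area: PW = (1/g) Σ q̄ Δp, with q in kg/kg and Δp in Pa (1 kg/m² of water = 1 mm).
Layer 1013–650 hPa: Δp = 363 hPa = 36300 Pa, q̄ = 0.0029 kg/kg → 0.0029 × 36300 / 9.8 = 10.74 mm
Layer 650–350 hPa: Δp = 300 hPa = 30000 Pa, q̄ = 0.0011 kg/kg → 0.0011 × 30000 / 9.8 = 3.37 mm
PW = 10.74 + 3.37 = 14.11 ≈ 14.1 mm.

PW ≈ 14.1 mm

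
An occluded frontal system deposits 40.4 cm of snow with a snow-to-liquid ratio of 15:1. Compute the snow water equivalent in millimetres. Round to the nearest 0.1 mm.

SWE = snow depth / ratio = 40.4 cm / 15 = 2.693 cm = 26.9 mm.

SWE ≈ 26.9 mm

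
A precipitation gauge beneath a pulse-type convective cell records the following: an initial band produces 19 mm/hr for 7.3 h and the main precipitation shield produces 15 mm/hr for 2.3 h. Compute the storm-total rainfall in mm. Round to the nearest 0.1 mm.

total ≈ 173.2 mm

Total = Σ Rᵢ Δtᵢ = 19 × 7.3 + 15 × 2.3
      = 138.7 + 34.5 = 173.2 mm.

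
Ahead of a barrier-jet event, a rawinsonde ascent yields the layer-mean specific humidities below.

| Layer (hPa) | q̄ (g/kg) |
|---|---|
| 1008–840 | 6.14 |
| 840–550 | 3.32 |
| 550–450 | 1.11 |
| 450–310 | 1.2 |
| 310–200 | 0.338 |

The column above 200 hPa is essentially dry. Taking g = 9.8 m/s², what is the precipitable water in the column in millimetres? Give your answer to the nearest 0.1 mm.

Precipitable water is the column-integrated vapour mass per unit area: PW = (1/g) Σ q̄ Δp, with q in kg/kg and Δp in Pa (1 kg/m² of water = 1 mm).
Layer 1008–840 hPa: Δp = 168 hPa = 16800 Pa, q̄ = 0.00614 kg/kg → 0.00614 × 16800 / 9.8 = 10.53 mm
Layer 840–550 hPa: Δp = 290 hPa = 29000 Pa, q̄ = 0.00332 kg/kg → 0.00332 × 29000 / 9.8 = 9.82 mm
Layer 550–450 hPa: Δp = 100 hPa = 10000 Pa, q̄ = 0.00111 kg/kg → 0.00111 × 10000 / 9.8 = 1.13 mm
Layer 450–310 hPa: Δp = 140 hPa = 14000 Pa, q̄ = 0.0012 kg/kg → 0.0012 × 14000 / 9.8 = 1.71 mm
Layer 310–200 hPa: Δp = 110 hPa = 11000 Pa, q̄ = 0.000338 kg/kg → 0.000338 × 11000 / 9.8 = 0.38 mm
PW = 10.53 + 9.82 + 1.13 + 1.71 + 0.38 = 23.57 ≈ 23.6 mm.

PW ≈ 23.6 mm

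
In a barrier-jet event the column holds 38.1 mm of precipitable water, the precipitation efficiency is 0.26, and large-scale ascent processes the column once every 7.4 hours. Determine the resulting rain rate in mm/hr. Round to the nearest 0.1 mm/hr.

R ≈ 1.3 mm/hr

Each overturning extracts ε × PW = 0.26 × 38.1 = 9.906 mm.
Rate = ε·PW / τ = 9.906 / 7.4 h = 1.3 mm/hr.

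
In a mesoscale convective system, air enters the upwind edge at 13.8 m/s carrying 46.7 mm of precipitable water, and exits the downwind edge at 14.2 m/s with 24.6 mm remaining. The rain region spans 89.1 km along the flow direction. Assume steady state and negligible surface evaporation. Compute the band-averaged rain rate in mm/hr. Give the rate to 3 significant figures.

Column moisture flux per unit crosswind length is F = V × PW.
Inflow: F_in = 13.8 × 46.7 = 644.46 mm·m/s
Outflow: F_out = 14.2 × 24.6 = 349.32 mm·m/s
Steady-state rate R = (F_in − F_out)/L = (644.46 − 349.32) / 89100 m = 3.312e-03 mm/s.
R = 3.312e-03 × 3600 = 11.9 mm/hr.

R ≈ 11.9 mm/hr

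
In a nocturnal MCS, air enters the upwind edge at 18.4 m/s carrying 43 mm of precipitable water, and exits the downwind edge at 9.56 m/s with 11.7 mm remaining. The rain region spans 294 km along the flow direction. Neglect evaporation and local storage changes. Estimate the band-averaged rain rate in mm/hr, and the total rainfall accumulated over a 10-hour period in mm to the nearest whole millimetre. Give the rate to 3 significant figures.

R ≈ 8.32 mm/hr; total ≈ 83 mm

Column moisture flux per unit crosswind length is F = V × PW.
Inflow: F_in = 18.4 × 43 = 791.2 mm·m/s
Outflow: F_out = 9.56 × 11.7 = 111.852 mm·m/s
Steady-state rate R = (F_in − F_out)/L = (791.2 − 111.852) / 294000 m = 2.311e-03 mm/s.
R = 2.311e-03 × 3600 = 8.32 mm/hr.
Over 10 h: total = 8.32 × 10 = 83.2 ≈ 83 mm.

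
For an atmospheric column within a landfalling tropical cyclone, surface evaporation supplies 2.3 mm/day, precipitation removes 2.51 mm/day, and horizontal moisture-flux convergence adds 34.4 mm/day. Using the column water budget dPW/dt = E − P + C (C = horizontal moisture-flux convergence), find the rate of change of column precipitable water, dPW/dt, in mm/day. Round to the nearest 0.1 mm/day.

dPW/dt ≈ 34.2 mm/day

dPW/dt = E − P + C = 2.3 − 2.51 + (34.4) = 34.2 mm/day.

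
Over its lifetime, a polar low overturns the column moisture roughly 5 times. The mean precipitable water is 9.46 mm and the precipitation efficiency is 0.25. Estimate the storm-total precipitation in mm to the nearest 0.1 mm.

precipitation ≈ 11.8 mm

Each cycle deposits ε × PW = 0.25 × 9.46 = 2.365 mm.
Over 5 cycles: 5 × 2.365 = 11.8 mm.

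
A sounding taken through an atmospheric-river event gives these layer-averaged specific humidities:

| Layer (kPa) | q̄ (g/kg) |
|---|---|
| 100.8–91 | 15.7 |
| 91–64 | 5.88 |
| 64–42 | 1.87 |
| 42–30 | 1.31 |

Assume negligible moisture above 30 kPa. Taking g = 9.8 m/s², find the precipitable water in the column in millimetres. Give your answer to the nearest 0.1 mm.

PW ≈ 37.7 mm

Precipitable water is the column-integrated vapour mass per unit area: PW = (1/g) Σ q̄ Δp, with q in kg/kg and Δp in Pa (1 kg/m² of water = 1 mm).
Layer 100.8–91 kPa: Δp = 98 hPa = 9800 Pa, q̄ = 0.0157 kg/kg → 0.0157 × 9800 / 9.8 = 15.70 mm
Layer 91–64 kPa: Δp = 270 hPa = 27000 Pa, q̄ = 0.00588 kg/kg → 0.00588 × 27000 / 9.8 = 16.20 mm
Layer 64–42 kPa: Δp = 220 hPa = 22000 Pa, q̄ = 0.00187 kg/kg → 0.00187 × 22000 / 9.8 = 4.20 mm
Layer 42–30 kPa: Δp = 120 hPa = 12000 Pa, q̄ = 0.00131 kg/kg → 0.00131 × 12000 / 9.8 = 1.60 mm
PW = 15.70 + 16.20 + 4.20 + 1.60 = 37.70 ≈ 37.7 mm.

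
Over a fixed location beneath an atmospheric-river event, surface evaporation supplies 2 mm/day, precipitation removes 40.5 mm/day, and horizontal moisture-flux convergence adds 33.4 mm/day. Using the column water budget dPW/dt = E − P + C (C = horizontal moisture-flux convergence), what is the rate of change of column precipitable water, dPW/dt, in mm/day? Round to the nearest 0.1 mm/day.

dPW/dt = E − P + C = 2 − 40.5 + (33.4) = -5.1 mm/day.

dPW/dt ≈ -5.1 mm/day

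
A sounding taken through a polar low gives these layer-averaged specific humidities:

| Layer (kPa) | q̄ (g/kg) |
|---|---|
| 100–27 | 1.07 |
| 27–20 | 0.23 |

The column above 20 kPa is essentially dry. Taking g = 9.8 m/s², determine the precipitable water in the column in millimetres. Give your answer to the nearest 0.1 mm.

Precipitable water is the column-integrated vapour mass per unit area: PW = (1/g) Σ q̄ Δp, with q in kg/kg and Δp in Pa (1 kg/m² of water = 1 mm).
Layer 100–27 kPa: Δp = 730 hPa = 73000 Pa, q̄ = 0.00107 kg/kg → 0.00107 × 73000 / 9.8 = 7.97 mm
Layer 27–20 kPa: Δp = 70 hPa = 7000 Pa, q̄ = 0.00023 kg/kg → 0.00023 × 7000 / 9.8 = 0.16 mm
PW = 7.97 + 0.16 = 8.13 ≈ 8.1 mm.

PW ≈ 8.1 mm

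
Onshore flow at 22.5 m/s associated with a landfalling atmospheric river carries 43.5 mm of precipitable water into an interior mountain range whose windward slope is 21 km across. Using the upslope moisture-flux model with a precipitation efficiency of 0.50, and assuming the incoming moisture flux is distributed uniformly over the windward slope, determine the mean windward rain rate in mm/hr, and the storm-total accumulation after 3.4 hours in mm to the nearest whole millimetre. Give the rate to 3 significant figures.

R ≈ 83.9 mm/hr; total ≈ 285 mm

Incoming column moisture flux per unit ridge length: F = V × PW = 22.5 × 43.5 = 978.75 mm·m/s.
Spread over the 21 km slope with efficiency ε = 0.50: R = ε·F/W = 0.50 × 978.75 / 21000 m = 2.330e-02 mm/s.
R = 2.330e-02 × 3600 = 83.9 mm/hr.
Over 3.4 h: total = 83.9 × 3.4 = 285.26 ≈ 285 mm.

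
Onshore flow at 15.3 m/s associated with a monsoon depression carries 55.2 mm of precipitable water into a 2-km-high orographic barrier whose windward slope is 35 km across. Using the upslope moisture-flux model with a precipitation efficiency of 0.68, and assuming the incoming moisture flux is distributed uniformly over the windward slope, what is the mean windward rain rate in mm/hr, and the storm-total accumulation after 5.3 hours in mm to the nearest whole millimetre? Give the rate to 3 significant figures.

Incoming column moisture flux per unit ridge length: F = V × PW = 15.3 × 55.2 = 844.56 mm·m/s.
Spread over the 35 km slope with efficiency ε = 0.68: R = ε·F/W = 0.68 × 844.56 / 35000 m = 1.641e-02 mm/s.
R = 1.641e-02 × 3600 = 59.1 mm/hr.
Over 5.3 h: total = 59.1 × 5.3 = 313.23 ≈ 313 mm.

R ≈ 59.1 mm/hr; total ≈ 313 mm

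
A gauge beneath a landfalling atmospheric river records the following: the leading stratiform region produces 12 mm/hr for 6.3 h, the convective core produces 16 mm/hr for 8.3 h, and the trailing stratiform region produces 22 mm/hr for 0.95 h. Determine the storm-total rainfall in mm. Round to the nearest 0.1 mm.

Total = Σ Rᵢ Δtᵢ = 12 × 6.3 + 16 × 8.3 + 22 × 0.95
      = 75.6 + 132.8 + 20.9 = 229.3 mm.

total ≈ 229.3 mm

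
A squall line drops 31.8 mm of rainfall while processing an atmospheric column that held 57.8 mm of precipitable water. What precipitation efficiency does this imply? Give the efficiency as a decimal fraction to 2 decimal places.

ε = rainfall / PW = 31.8 / 57.8 = 0.55.

ε ≈ 0.55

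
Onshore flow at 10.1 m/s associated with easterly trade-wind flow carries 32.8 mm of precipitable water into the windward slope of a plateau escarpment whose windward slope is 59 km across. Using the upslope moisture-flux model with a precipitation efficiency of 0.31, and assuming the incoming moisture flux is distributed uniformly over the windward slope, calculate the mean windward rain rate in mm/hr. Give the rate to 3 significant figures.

R ≈ 6.27 mm/hr

Incoming column moisture flux per unit ridge length: F = V × PW = 10.1 × 32.8 = 331.28 mm·m/s.
Spread over the 59 km slope with efficiency ε = 0.31: R = ε·F/W = 0.31 × 331.28 / 59000 m = 1.741e-03 mm/s.
R = 1.741e-03 × 3600 = 6.27 mm/hr.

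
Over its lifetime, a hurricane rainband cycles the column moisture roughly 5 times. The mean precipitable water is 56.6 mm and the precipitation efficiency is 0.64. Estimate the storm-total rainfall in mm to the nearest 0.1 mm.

rainfall ≈ 181.1 mm

Each cycle deposits ε × PW = 0.64 × 56.6 = 36.224 mm.
Over 5 cycles: 5 × 36.224 = 181.1 mm.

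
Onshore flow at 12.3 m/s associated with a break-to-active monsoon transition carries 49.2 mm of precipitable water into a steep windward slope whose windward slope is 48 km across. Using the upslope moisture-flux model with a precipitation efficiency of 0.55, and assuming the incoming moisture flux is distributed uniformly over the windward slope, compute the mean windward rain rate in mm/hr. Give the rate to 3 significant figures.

R ≈ 25.0 mm/hr

Incoming column moisture flux per unit ridge length: F = V × PW = 12.3 × 49.2 = 605.16 mm·m/s.
Spread over the 48 km slope with efficiency ε = 0.55: R = ε·F/W = 0.55 × 605.16 / 48000 m = 6.934e-03 mm/s.
R = 6.934e-03 × 3600 = 25.0 mm/hr.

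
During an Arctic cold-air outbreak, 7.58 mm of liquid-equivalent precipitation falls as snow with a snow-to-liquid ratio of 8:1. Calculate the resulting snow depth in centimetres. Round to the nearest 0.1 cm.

Snow depth = liquid × ratio = 7.58 mm × 8 = 60.64 mm = 6.1 cm.

snow depth ≈ 6.1 cm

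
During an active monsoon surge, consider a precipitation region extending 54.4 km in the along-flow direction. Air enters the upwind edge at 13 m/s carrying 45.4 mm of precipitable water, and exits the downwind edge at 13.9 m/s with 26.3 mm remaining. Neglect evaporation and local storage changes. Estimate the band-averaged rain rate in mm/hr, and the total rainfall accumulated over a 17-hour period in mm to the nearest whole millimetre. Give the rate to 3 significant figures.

R ≈ 14.9 mm/hr; total ≈ 253 mm

Column moisture flux per unit crosswind length is F = V × PW.
Inflow: F_in = 13 × 45.4 = 590.2 mm·m/s
Outflow: F_out = 13.9 × 26.3 = 365.57 mm·m/s
Steady-state rate R = (F_in − F_out)/L = (590.2 − 365.57) / 54400 m = 4.129e-03 mm/s.
R = 4.129e-03 × 3600 = 14.9 mm/hr.
Over 17 h: total = 14.9 × 17 = 253.3 ≈ 253 mm.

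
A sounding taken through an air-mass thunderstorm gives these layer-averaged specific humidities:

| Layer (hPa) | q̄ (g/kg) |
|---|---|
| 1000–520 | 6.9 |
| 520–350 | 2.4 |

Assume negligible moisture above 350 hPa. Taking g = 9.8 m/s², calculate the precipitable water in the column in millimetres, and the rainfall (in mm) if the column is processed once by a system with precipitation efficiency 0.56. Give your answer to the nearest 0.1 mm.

Precipitable water is the column-integrated vapour mass per unit area: PW = (1/g) Σ q̄ Δp, with q in kg/kg and Δp in Pa (1 kg/m² of water = 1 mm).
Layer 1000–520 hPa: Δp = 480 hPa = 48000 Pa, q̄ = 0.0069 kg/kg → 0.0069 × 48000 / 9.8 = 33.80 mm
Layer 520–350 hPa: Δp = 170 hPa = 17000 Pa, q̄ = 0.0024 kg/kg → 0.0024 × 17000 / 9.8 = 4.16 mm
PW = 33.80 + 4.16 = 37.96 ≈ 38.0 mm.
Rainfall = ε × PW = 0.56 × 38.0 = 21.3 mm.

PW ≈ 38.0 mm; rainfall ≈ 21.3 mm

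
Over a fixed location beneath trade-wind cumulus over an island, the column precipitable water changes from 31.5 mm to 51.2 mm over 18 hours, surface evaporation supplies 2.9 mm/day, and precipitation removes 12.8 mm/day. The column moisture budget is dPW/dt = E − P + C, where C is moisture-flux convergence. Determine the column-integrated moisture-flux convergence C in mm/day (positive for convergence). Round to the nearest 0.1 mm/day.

C ≈ 36.2 mm/day

dPW/dt = (51.2 − 31.5) mm / (18/24 day) = +26.267 mm/day.
C = dPW/dt − E + P = (+26.267) − 2.9 + 12.8 = 36.2 mm/day.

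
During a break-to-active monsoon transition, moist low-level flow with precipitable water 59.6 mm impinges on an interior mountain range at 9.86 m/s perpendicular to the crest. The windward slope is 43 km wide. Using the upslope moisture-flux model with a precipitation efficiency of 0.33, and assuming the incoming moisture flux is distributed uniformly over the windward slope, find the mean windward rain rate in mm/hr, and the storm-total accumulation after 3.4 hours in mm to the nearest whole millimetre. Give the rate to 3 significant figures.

Incoming column moisture flux per unit ridge length: F = V × PW = 9.86 × 59.6 = 587.656 mm·m/s.
Spread over the 43 km slope with efficiency ε = 0.33: R = ε·F/W = 0.33 × 587.656 / 43000 m = 4.510e-03 mm/s.
R = 4.510e-03 × 3600 = 16.2 mm/hr.
Over 3.4 h: total = 16.2 × 3.4 = 55.08 ≈ 55 mm.

R ≈ 16.2 mm/hr; total ≈ 55 mm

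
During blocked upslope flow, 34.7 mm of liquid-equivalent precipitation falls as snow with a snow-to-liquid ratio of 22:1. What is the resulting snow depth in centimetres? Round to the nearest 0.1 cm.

snow depth ≈ 76.3 cm

Snow depth = liquid × ratio = 34.7 mm × 22 = 763.4 mm = 76.3 cm.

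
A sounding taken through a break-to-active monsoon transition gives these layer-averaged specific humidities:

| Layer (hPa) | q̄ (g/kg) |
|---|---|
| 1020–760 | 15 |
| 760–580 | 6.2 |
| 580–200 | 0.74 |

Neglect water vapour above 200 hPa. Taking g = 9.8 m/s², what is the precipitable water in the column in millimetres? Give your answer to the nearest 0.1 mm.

Precipitable water is the column-integrated vapour mass per unit area: PW = (1/g) Σ q̄ Δp, with q in kg/kg and Δp in Pa (1 kg/m² of water = 1 mm).
Layer 1020–760 hPa: Δp = 260 hPa = 26000 Pa, q̄ = 0.015 kg/kg → 0.015 × 26000 / 9.8 = 39.80 mm
Layer 760–580 hPa: Δp = 180 hPa = 18000 Pa, q̄ = 0.0062 kg/kg → 0.0062 × 18000 / 9.8 = 11.39 mm
Layer 580–200 hPa: Δp = 380 hPa = 38000 Pa, q̄ = 0.00074 kg/kg → 0.00074 × 38000 / 9.8 = 2.87 mm
PW = 39.80 + 11.39 + 2.87 = 54.06 ≈ 54.1 mm.

PW ≈ 54.1 mm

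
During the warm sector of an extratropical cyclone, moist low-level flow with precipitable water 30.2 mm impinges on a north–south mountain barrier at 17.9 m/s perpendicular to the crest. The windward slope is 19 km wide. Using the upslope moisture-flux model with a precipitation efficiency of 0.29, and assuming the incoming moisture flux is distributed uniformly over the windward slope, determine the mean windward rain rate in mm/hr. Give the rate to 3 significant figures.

Incoming column moisture flux per unit ridge length: F = V × PW = 17.9 × 30.2 = 540.58 mm·m/s.
Spread over the 19 km slope with efficiency ε = 0.29: R = ε·F/W = 0.29 × 540.58 / 19000 m = 8.251e-03 mm/s.
R = 8.251e-03 × 3600 = 29.7 mm/hr.

R ≈ 29.7 mm/hr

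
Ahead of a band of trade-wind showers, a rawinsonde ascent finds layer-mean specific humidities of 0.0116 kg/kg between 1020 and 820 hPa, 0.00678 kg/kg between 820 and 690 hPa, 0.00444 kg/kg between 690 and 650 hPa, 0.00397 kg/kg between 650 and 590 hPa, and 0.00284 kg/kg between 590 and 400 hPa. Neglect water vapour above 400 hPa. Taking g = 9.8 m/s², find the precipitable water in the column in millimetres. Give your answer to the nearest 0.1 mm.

PW ≈ 42.4 mm

Precipitable water is the column-integrated vapour mass per unit area: PW = (1/g) Σ q̄ Δp, with q in kg/kg and Δp in Pa (1 kg/m² of water = 1 mm).
Layer 1020–820 hPa: Δp = 200 hPa = 20000 Pa, q̄ = 0.0116 kg/kg → 0.0116 × 20000 / 9.8 = 23.67 mm
Layer 820–690 hPa: Δp = 130 hPa = 13000 Pa, q̄ = 0.00678 kg/kg → 0.00678 × 13000 / 9.8 = 8.99 mm
Layer 690–650 hPa: Δp = 40 hPa = 4000 Pa, q̄ = 0.00444 kg/kg → 0.00444 × 4000 / 9.8 = 1.81 mm
Layer 650–590 hPa: Δp = 60 hPa = 6000 Pa, q̄ = 0.00397 kg/kg → 0.00397 × 6000 / 9.8 = 2.43 mm
Layer 590–400 hPa: Δp = 190 hPa = 19000 Pa, q̄ = 0.00284 kg/kg → 0.00284 × 19000 / 9.8 = 5.51 mm
PW = 23.67 + 8.99 + 1.81 + 2.43 + 5.51 = 42.41 ≈ 42.4 mm.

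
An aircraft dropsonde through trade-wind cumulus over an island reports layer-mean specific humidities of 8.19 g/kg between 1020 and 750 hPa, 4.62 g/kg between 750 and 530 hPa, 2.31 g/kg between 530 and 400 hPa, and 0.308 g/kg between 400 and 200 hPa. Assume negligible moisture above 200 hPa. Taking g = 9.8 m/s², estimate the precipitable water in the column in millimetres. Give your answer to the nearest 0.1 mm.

PW ≈ 36.6 mm

Precipitable water is the column-integrated vapour mass per unit area: PW = (1/g) Σ q̄ Δp, with q in kg/kg and Δp in Pa (1 kg/m² of water = 1 mm).
Layer 1020–750 hPa: Δp = 270 hPa = 27000 Pa, q̄ = 0.00819 kg/kg → 0.00819 × 27000 / 9.8 = 22.56 mm
Layer 750–530 hPa: Δp = 220 hPa = 22000 Pa, q̄ = 0.00462 kg/kg → 0.00462 × 22000 / 9.8 = 10.37 mm
Layer 530–400 hPa: Δp = 130 hPa = 13000 Pa, q̄ = 0.00231 kg/kg → 0.00231 × 13000 / 9.8 = 3.06 mm
Layer 400–200 hPa: Δp = 200 hPa = 20000 Pa, q̄ = 0.000308 kg/kg → 0.000308 × 20000 / 9.8 = 0.63 mm
PW = 22.56 + 10.37 + 3.06 + 0.63 = 36.62 ≈ 36.6 mm.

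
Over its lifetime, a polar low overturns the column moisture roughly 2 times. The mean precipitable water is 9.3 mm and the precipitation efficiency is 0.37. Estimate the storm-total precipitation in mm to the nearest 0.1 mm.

precipitation ≈ 6.9 mm

Each cycle deposits ε × PW = 0.37 × 9.3 = 3.441 mm.
Over 2 cycles: 2 × 3.441 = 6.9 mm.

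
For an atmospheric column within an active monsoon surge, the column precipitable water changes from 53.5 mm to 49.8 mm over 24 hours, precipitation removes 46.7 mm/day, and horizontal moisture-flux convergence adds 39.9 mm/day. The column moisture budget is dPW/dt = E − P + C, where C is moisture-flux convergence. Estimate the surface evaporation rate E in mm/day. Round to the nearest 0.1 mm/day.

dPW/dt = (49.8 − 53.5) mm / (24/24 day) = -3.700 mm/day.
E = dPW/dt + P − C = (-3.700) + 46.7 − (39.9) = 3.1 mm/day.

E ≈ 3.1 mm/day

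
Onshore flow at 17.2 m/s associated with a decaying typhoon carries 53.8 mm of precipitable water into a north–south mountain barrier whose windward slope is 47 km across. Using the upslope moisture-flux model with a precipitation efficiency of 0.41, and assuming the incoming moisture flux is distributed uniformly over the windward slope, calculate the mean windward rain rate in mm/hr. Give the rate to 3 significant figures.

Incoming column moisture flux per unit ridge length: F = V × PW = 17.2 × 53.8 = 925.36 mm·m/s.
Spread over the 47 km slope with efficiency ε = 0.41: R = ε·F/W = 0.41 × 925.36 / 47000 m = 8.072e-03 mm/s.
R = 8.072e-03 × 3600 = 29.1 mm/hr.

R ≈ 29.1 mm/hr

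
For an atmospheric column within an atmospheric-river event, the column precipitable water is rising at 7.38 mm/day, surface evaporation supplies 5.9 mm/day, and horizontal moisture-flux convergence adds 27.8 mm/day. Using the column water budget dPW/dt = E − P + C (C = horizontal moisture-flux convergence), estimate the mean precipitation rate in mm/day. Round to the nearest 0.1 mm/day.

dPW/dt = +7.38 mm/day.
P = E + C − dPW/dt = 5.9 + (27.8) − (+7.38) = 26.3 mm/day.

P ≈ 26.3 mm/day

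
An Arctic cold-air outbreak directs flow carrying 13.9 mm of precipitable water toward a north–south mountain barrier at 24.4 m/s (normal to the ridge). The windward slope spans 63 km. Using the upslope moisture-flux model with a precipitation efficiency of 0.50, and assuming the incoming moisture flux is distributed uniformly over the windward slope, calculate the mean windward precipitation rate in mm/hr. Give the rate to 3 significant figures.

Incoming column moisture flux per unit ridge length: F = V × PW = 24.4 × 13.9 = 339.16 mm·m/s.
Spread over the 63 km slope with efficiency ε = 0.50: R = ε·F/W = 0.50 × 339.16 / 63000 m = 2.692e-03 mm/s.
R = 2.692e-03 × 3600 = 9.69 mm/hr.

R ≈ 9.69 mm/hr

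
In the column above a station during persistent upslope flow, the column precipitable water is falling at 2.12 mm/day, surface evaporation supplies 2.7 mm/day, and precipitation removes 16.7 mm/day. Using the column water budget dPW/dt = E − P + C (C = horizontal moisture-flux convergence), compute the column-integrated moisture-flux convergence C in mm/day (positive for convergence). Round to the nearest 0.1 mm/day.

C ≈ 11.9 mm/day

dPW/dt = -2.12 mm/day.
C = dPW/dt − E + P = (-2.12) − 2.7 + 16.7 = 11.9 mm/day.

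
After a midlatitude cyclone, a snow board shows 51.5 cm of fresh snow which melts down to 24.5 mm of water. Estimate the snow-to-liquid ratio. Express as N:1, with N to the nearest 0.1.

Ratio = snow depth / SWE = 515 mm / 24.5 mm = 21.0, i.e. 21.0:1.

ratio ≈ 21.0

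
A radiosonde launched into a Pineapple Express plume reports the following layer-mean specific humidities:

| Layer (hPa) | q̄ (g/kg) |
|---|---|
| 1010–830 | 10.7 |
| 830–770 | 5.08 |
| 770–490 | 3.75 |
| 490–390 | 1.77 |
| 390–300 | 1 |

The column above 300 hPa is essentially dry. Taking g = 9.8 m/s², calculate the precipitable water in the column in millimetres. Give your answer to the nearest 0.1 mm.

PW ≈ 36.2 mm

Precipitable water is the column-integrated vapour mass per unit area: PW = (1/g) Σ q̄ Δp, with q in kg/kg and Δp in Pa (1 kg/m² of water = 1 mm).
Layer 1010–830 hPa: Δp = 180 hPa = 18000 Pa, q̄ = 0.0107 kg/kg → 0.0107 × 18000 / 9.8 = 19.65 mm
Layer 830–770 hPa: Δp = 60 hPa = 6000 Pa, q̄ = 0.00508 kg/kg → 0.00508 × 6000 / 9.8 = 3.11 mm
Layer 770–490 hPa: Δp = 280 hPa = 28000 Pa, q̄ = 0.00375 kg/kg → 0.00375 × 28000 / 9.8 = 10.71 mm
Layer 490–390 hPa: Δp = 100 hPa = 10000 Pa, q̄ = 0.00177 kg/kg → 0.00177 × 10000 / 9.8 = 1.81 mm
Layer 390–300 hPa: Δp = 90 hPa = 9000 Pa, q̄ = 0.001 kg/kg → 0.001 × 9000 / 9.8 = 0.92 mm
PW = 19.65 + 3.11 + 10.71 + 1.81 + 0.92 = 36.20 ≈ 36.2 mm.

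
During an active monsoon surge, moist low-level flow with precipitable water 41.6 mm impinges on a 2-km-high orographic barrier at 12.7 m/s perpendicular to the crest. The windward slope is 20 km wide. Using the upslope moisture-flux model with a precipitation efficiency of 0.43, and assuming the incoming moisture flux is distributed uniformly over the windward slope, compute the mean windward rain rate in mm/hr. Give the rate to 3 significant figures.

Incoming column moisture flux per unit ridge length: F = V × PW = 12.7 × 41.6 = 528.32 mm·m/s.
Spread over the 20 km slope with efficiency ε = 0.43: R = ε·F/W = 0.43 × 528.32 / 20000 m = 1.136e-02 mm/s.
R = 1.136e-02 × 3600 = 40.9 mm/hr.

R ≈ 40.9 mm/hr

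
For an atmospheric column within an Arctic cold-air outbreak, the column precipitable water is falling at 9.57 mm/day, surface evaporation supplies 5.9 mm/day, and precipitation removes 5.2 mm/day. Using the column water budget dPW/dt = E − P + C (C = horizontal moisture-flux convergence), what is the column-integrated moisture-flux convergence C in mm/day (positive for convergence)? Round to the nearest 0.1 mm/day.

dPW/dt = -9.57 mm/day.
C = dPW/dt − E + P = (-9.57) − 5.9 + 5.2 = -10.3 mm/day.

C ≈ -10.3 mm/day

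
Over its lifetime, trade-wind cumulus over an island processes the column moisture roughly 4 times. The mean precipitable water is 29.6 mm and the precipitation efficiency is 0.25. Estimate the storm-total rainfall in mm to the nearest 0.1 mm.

Each cycle deposits ε × PW = 0.25 × 29.6 = 7.4 mm.
Over 4 cycles: 4 × 7.4 = 29.6 mm.

rainfall ≈ 29.6 mm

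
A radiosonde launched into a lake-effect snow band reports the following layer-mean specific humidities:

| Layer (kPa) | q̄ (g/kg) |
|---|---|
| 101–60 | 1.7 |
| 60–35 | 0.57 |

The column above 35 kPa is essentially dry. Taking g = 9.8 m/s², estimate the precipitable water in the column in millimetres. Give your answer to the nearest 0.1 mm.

PW ≈ 8.6 mm

Precipitable water is the column-integrated vapour mass per unit area: PW = (1/g) Σ q̄ Δp, with q in kg/kg and Δp in Pa (1 kg/m² of water = 1 mm).
Layer 101–60 kPa: Δp = 410 hPa = 41000 Pa, q̄ = 0.0017 kg/kg → 0.0017 × 41000 / 9.8 = 7.11 mm
Layer 60–35 kPa: Δp = 250 hPa = 25000 Pa, q̄ = 0.00057 kg/kg → 0.00057 × 25000 / 9.8 = 1.45 mm
PW = 7.11 + 1.45 = 8.56 ≈ 8.6 mm.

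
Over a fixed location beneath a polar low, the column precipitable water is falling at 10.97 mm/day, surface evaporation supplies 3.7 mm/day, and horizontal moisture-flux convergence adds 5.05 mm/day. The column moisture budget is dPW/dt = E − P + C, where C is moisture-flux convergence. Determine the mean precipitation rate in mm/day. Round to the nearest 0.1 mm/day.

dPW/dt = -10.97 mm/day.
P = E + C − dPW/dt = 3.7 + (5.05) − (-10.97) = 19.7 mm/day.

P ≈ 19.7 mm/day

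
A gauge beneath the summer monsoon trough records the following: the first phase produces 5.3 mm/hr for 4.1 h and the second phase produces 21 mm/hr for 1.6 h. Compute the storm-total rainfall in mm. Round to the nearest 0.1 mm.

total ≈ 55.3 mm

Total = Σ Rᵢ Δtᵢ = 5.3 × 4.1 + 21 × 1.6
      = 21.73 + 33.6 = 55.3 mm.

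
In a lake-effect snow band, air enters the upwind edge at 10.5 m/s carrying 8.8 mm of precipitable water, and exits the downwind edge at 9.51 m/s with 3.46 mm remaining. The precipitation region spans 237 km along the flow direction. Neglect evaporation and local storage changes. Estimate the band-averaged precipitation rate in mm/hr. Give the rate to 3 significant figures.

Column moisture flux per unit crosswind length is F = V × PW.
Inflow: F_in = 10.5 × 8.8 = 92.4 mm·m/s
Outflow: F_out = 9.51 × 3.46 = 32.9046 mm·m/s
Steady-state rate R = (F_in − F_out)/L = (92.4 − 32.9046) / 237000 m = 2.510e-04 mm/s.
R = 2.510e-04 × 3600 = 0.904 mm/hr.

R ≈ 0.904 mm/hr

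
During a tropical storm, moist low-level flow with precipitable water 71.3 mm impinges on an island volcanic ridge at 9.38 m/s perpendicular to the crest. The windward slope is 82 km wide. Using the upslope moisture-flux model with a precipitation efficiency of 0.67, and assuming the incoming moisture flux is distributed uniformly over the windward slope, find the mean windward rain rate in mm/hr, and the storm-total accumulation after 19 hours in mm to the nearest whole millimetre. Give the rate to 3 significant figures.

Incoming column moisture flux per unit ridge length: F = V × PW = 9.38 × 71.3 = 668.794 mm·m/s.
Spread over the 82 km slope with efficiency ε = 0.67: R = ε·F/W = 0.67 × 668.794 / 82000 m = 5.465e-03 mm/s.
R = 5.465e-03 × 3600 = 19.7 mm/hr.
Over 19 h: total = 19.7 × 19 = 374.3 ≈ 374 mm.

R ≈ 19.7 mm/hr; total ≈ 374 mm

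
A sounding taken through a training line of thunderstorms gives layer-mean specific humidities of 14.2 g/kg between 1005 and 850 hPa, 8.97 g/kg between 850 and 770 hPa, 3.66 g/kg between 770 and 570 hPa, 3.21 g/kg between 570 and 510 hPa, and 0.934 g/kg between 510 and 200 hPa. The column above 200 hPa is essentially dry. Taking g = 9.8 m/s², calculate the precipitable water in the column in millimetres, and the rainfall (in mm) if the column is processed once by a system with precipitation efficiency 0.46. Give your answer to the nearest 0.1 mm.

Precipitable water is the column-integrated vapour mass per unit area: PW = (1/g) Σ q̄ Δp, with q in kg/kg and Δp in Pa (1 kg/m² of water = 1 mm).
Layer 1005–850 hPa: Δp = 155 hPa = 15500 Pa, q̄ = 0.0142 kg/kg → 0.0142 × 15500 / 9.8 = 22.46 mm
Layer 850–770 hPa: Δp = 80 hPa = 8000 Pa, q̄ = 0.00897 kg/kg → 0.00897 × 8000 / 9.8 = 7.32 mm
Layer 770–570 hPa: Δp = 200 hPa = 20000 Pa, q̄ = 0.00366 kg/kg → 0.00366 × 20000 / 9.8 = 7.47 mm
Layer 570–510 hPa: Δp = 60 hPa = 6000 Pa, q̄ = 0.00321 kg/kg → 0.00321 × 6000 / 9.8 = 1.97 mm
Layer 510–200 hPa: Δp = 310 hPa = 31000 Pa, q̄ = 0.000934 kg/kg → 0.000934 × 31000 / 9.8 = 2.95 mm
PW = 22.46 + 7.32 + 7.47 + 1.97 + 2.95 = 42.17 ≈ 42.2 mm.
Rainfall = ε × PW = 0.46 × 42.2 = 19.4 mm.

PW ≈ 42.2 mm; rainfall ≈ 19.4 mm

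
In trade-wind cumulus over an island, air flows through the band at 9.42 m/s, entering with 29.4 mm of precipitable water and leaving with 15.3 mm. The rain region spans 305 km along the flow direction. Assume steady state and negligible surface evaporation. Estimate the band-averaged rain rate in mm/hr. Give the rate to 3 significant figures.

R ≈ 1.57 mm/hr

Column moisture flux per unit crosswind length is F = V × PW.
Inflow: F_in = 9.42 × 29.4 = 276.948 mm·m/s
Outflow: F_out = 9.42 × 15.3 = 144.126 mm·m/s
Steady-state rate R = (F_in − F_out)/L = (276.948 − 144.126) / 305000 m = 4.355e-04 mm/s.
R = 4.355e-04 × 3600 = 1.57 mm/hr.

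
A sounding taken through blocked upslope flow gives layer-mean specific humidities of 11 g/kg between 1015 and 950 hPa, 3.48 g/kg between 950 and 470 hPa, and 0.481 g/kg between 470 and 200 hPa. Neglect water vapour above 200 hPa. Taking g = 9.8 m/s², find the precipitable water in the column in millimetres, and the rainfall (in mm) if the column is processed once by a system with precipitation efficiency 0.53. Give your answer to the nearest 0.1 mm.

PW ≈ 25.7 mm; rainfall ≈ 13.6 mm

Precipitable water is the column-integrated vapour mass per unit area: PW = (1/g) Σ q̄ Δp, with q in kg/kg and Δp in Pa (1 kg/m² of water = 1 mm).
Layer 1015–950 hPa: Δp = 65 hPa = 6500 Pa, q̄ = 0.011 kg/kg → 0.011 × 6500 / 9.8 = 7.30 mm
Layer 950–470 hPa: Δp = 480 hPa = 48000 Pa, q̄ = 0.00348 kg/kg → 0.00348 × 48000 / 9.8 = 17.04 mm
Layer 470–200 hPa: Δp = 270 hPa = 27000 Pa, q̄ = 0.000481 kg/kg → 0.000481 × 27000 / 9.8 = 1.33 mm
PW = 7.30 + 17.04 + 1.33 = 25.67 ≈ 25.7 mm.
Rainfall = ε × PW = 0.53 × 25.7 = 13.6 mm.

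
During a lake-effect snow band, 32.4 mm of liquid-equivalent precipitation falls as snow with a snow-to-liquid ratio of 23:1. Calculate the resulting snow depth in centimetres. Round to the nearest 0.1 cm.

snow depth ≈ 74.5 cm

Snow depth = liquid × ratio = 32.4 mm × 23 = 745.2 mm = 74.5 cm.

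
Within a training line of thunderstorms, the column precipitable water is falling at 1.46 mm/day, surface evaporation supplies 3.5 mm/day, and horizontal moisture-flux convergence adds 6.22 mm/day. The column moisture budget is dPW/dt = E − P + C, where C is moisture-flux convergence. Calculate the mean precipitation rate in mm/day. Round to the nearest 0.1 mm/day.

dPW/dt = -1.46 mm/day.
P = E + C − dPW/dt = 3.5 + (6.22) − (-1.46) = 11.2 mm/day.

P ≈ 11.2 mm/day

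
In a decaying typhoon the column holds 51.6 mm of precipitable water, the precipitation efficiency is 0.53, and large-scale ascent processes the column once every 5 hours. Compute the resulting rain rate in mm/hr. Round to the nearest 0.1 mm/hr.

R ≈ 5.5 mm/hr

Each overturning extracts ε × PW = 0.53 × 51.6 = 27.348 mm.
Rate = ε·PW / τ = 27.348 / 5 h = 5.5 mm/hr.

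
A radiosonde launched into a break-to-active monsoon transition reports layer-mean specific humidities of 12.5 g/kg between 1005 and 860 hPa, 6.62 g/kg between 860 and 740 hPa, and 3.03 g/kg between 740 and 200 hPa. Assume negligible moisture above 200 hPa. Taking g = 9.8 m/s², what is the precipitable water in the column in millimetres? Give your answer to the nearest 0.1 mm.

Precipitable water is the column-integrated vapour mass per unit area: PW = (1/g) Σ q̄ Δp, with q in kg/kg and Δp in Pa (1 kg/m² of water = 1 mm).
Layer 1005–860 hPa: Δp = 145 hPa = 14500 Pa, q̄ = 0.0125 kg/kg → 0.0125 × 14500 / 9.8 = 18.49 mm
Layer 860–740 hPa: Δp = 120 hPa = 12000 Pa, q̄ = 0.00662 kg/kg → 0.00662 × 12000 / 9.8 = 8.11 mm
Layer 740–200 hPa: Δp = 540 hPa = 54000 Pa, q̄ = 0.00303 kg/kg → 0.00303 × 54000 / 9.8 = 16.70 mm
PW = 18.49 + 8.11 + 16.70 = 43.30 ≈ 43.3 mm.

PW ≈ 43.3 mm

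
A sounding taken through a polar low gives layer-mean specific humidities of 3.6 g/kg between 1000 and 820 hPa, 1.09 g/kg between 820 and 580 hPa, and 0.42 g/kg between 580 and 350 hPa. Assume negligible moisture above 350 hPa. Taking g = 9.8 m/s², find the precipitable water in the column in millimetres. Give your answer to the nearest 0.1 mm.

PW ≈ 10.3 mm

Precipitable water is the column-integrated vapour mass per unit area: PW = (1/g) Σ q̄ Δp, with q in kg/kg and Δp in Pa (1 kg/m² of water = 1 mm).
Layer 1000–820 hPa: Δp = 180 hPa = 18000 Pa, q̄ = 0.0036 kg/kg → 0.0036 × 18000 / 9.8 = 6.61 mm
Layer 820–580 hPa: Δp = 240 hPa = 24000 Pa, q̄ = 0.00109 kg/kg → 0.00109 × 24000 / 9.8 = 2.67 mm
Layer 580–350 hPa: Δp = 230 hPa = 23000 Pa, q̄ = 0.00042 kg/kg → 0.00042 × 23000 / 9.8 = 0.99 mm
PW = 6.61 + 2.67 + 0.99 = 10.27 ≈ 10.3 mm.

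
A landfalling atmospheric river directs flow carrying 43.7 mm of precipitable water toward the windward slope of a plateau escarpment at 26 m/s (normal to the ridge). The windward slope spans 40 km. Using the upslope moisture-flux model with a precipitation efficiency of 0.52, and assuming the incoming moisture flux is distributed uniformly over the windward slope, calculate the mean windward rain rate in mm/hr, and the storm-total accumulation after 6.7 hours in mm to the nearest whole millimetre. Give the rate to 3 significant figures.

Incoming column moisture flux per unit ridge length: F = V × PW = 26 × 43.7 = 1136.2 mm·m/s.
Spread over the 40 km slope with efficiency ε = 0.52: R = ε·F/W = 0.52 × 1136.2 / 40000 m = 1.477e-02 mm/s.
R = 1.477e-02 × 3600 = 53.2 mm/hr.
Over 6.7 h: total = 53.2 × 6.7 = 356.44 ≈ 356 mm.

R ≈ 53.2 mm/hr; total ≈ 356 mm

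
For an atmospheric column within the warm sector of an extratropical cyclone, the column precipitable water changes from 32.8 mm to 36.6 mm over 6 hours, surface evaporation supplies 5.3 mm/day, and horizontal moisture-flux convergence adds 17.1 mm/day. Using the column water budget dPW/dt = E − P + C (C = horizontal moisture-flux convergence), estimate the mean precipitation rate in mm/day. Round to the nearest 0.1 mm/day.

dPW/dt = (36.6 − 32.8) mm / (6/24 day) = +15.200 mm/day.
P = E + C − dPW/dt = 5.3 + (17.1) − (+15.200) = 7.2 mm/day.

P ≈ 7.2 mm/day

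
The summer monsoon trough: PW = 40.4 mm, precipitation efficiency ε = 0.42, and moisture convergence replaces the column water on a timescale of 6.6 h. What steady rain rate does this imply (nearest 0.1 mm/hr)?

Each overturning extracts ε × PW = 0.42 × 40.4 = 16.968 mm.
Rate = ε·PW / τ = 16.968 / 6.6 h = 2.6 mm/hr.

R ≈ 2.6 mm/hr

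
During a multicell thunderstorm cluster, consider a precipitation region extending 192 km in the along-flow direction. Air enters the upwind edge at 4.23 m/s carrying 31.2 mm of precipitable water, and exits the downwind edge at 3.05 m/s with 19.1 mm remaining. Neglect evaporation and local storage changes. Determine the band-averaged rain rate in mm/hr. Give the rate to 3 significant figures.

Column moisture flux per unit crosswind length is F = V × PW.
Inflow: F_in = 4.23 × 31.2 = 131.976 mm·m/s
Outflow: F_out = 3.05 × 19.1 = 58.255 mm·m/s
Steady-state rate R = (F_in − F_out)/L = (131.976 − 58.255) / 192000 m = 3.840e-04 mm/s.
R = 3.840e-04 × 3600 = 1.38 mm/hr.

R ≈ 1.38 mm/hr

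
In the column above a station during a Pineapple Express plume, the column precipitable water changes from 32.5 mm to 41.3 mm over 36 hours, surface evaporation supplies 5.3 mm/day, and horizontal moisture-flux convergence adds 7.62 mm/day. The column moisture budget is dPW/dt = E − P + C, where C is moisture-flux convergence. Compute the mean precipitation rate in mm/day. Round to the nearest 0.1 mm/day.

dPW/dt = (41.3 − 32.5) mm / (36/24 day) = +5.867 mm/day.
P = E + C − dPW/dt = 5.3 + (7.62) − (+5.867) = 7.1 mm/day.

P ≈ 7.1 mm/day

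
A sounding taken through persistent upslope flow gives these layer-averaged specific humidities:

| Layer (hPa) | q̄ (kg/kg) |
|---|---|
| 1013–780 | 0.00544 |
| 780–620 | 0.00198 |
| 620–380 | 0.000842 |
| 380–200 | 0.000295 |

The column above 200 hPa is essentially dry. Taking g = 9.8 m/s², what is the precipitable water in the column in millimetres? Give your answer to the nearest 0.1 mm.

PW ≈ 18.8 mm

Precipitable water is the column-integrated vapour mass per unit area: PW = (1/g) Σ q̄ Δp, with q in kg/kg and Δp in Pa (1 kg/m² of water = 1 mm).
Layer 1013–780 hPa: Δp = 233 hPa = 23300 Pa, q̄ = 0.00544 kg/kg → 0.00544 × 23300 / 9.8 = 12.93 mm
Layer 780–620 hPa: Δp = 160 hPa = 16000 Pa, q̄ = 0.00198 kg/kg → 0.00198 × 16000 / 9.8 = 3.23 mm
Layer 620–380 hPa: Δp = 240 hPa = 24000 Pa, q̄ = 0.000842 kg/kg → 0.000842 × 24000 / 9.8 = 2.06 mm
Layer 380–200 hPa: Δp = 180 hPa = 18000 Pa, q̄ = 0.000295 kg/kg → 0.000295 × 18000 / 9.8 = 0.54 mm
PW = 12.93 + 3.23 + 2.06 + 0.54 = 18.76 ≈ 18.8 mm.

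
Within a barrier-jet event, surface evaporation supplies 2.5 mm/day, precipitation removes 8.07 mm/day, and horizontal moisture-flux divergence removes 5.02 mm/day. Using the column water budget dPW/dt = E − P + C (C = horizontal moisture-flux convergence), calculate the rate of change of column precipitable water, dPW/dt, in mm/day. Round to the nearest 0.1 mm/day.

dPW/dt = E − P + C = 2.5 − 8.07 + (-5.02) = -10.6 mm/day.

dPW/dt ≈ -10.6 mm/day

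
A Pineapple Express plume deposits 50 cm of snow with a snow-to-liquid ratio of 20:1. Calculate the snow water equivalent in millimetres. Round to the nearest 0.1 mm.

SWE ≈ 25.0 mm

SWE = snow depth / ratio = 50 cm / 20 = 2.500 cm = 25.0 mm.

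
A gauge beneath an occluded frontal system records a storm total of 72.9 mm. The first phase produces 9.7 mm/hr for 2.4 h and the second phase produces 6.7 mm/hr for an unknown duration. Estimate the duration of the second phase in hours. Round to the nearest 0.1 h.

duration ≈ 7.4 h

Known phases: 9.7 × 2.4 = 23.28 mm.
Remaining depth = 72.9 − 23.28 = 49.62 mm.
Duration = 49.62 / 6.7 = 7.4 h.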